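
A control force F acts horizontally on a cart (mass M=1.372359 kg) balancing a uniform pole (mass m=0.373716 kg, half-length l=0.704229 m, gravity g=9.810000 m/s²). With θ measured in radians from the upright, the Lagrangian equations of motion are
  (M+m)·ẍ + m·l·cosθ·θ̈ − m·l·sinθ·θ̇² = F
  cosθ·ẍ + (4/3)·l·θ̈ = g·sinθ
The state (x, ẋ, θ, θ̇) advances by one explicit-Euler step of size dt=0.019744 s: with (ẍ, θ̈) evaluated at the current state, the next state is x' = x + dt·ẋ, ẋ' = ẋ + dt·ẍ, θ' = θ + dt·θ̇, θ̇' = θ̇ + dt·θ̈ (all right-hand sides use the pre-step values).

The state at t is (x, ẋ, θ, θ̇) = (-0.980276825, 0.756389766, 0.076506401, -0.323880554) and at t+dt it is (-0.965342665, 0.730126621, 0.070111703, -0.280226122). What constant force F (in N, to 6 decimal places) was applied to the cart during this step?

F = -1.744512 N

ẍ = (ẋ'−ẋ)/dt = (0.730126621−0.756389766)/0.019744 = -1.330184
θ̈ = (θ̇'−θ̇)/dt = (-0.280226122−-0.323880554)/0.019744 = 2.211023
sinθ=0.076432, cosθ=0.997075
F = (M+m)·ẍ + m·l·cosθ·θ̈ − m·l·sinθ·θ̇² = -2.322600 + 0.580198 − 0.002110 = -1.744512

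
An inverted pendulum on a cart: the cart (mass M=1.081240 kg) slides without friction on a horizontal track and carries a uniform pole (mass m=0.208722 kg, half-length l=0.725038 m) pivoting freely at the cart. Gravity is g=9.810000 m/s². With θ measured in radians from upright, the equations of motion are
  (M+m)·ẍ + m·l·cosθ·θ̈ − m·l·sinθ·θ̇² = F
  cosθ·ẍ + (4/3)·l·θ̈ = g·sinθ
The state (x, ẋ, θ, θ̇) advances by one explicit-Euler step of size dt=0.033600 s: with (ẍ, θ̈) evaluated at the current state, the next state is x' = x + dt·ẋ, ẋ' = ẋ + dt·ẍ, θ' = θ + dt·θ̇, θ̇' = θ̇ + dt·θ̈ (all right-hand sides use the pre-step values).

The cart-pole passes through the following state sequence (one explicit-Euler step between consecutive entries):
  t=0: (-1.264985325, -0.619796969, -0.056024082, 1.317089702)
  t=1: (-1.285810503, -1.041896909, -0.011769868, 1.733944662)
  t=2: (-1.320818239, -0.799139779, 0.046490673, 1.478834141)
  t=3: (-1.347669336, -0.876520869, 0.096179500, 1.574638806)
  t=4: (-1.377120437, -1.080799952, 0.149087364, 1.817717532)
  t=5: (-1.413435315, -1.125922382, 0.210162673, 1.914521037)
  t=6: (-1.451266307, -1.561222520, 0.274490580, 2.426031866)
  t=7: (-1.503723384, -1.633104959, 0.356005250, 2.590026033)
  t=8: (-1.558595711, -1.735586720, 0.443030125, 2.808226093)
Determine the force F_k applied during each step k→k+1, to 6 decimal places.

F_0 = -14.315914 N
F_1 = 8.176305 N
F_2 = -2.555145 N
F_3 = -6.788915 N
F_4 = -1.375440 N
F_5 = -14.574534 N
F_6 = -2.290152 N
F_7 = -3.367139 N

step 0→1:
  ẍ = (ẋ'−ẋ)/dt = (-1.041896909−-0.619796969)/0.033600 = -12.562498
  θ̈ = (θ̇'−θ̇)/dt = (1.733944662−1.317089702)/0.033600 = 12.406398
  sinθ=-0.055995, cosθ=0.998431
  F = (M+m)·ẍ + m·l·cosθ·θ̈ − m·l·sinθ·θ̇² = -16.205145 + 1.874532 − -0.014700 = -14.315914
step 1→2:
  ẍ = (ẋ'−ẋ)/dt = (-0.799139779−-1.041896909)/0.033600 = 7.224915
  θ̈ = (θ̇'−θ̇)/dt = (1.478834141−1.733944662)/0.033600 = -7.592575
  sinθ=-0.011770, cosθ=0.999931
  F = (M+m)·ẍ + m·l·cosθ·θ̈ − m·l·sinθ·θ̇² = 9.319865 + -1.148915 − -0.005355 = 8.176305
step 2→3:
  ẍ = (ẋ'−ẋ)/dt = (-0.876520869−-0.799139779)/0.033600 = -2.303009
  θ̈ = (θ̇'−θ̇)/dt = (1.574638806−1.478834141)/0.033600 = 2.851329
  sinθ=0.046474, cosθ=0.998920
  F = (M+m)·ẍ + m·l·cosθ·θ̈ − m·l·sinθ·θ̇² = -2.970794 + 0.431029 − 0.015381 = -2.555145
step 3→4:
  ẍ = (ẋ'−ẋ)/dt = (-1.080799952−-0.876520869)/0.033600 = -6.079735
  θ̈ = (θ̇'−θ̇)/dt = (1.817717532−1.574638806)/0.033600 = 7.234486
  sinθ=0.096031, cosθ=0.995378
  F = (M+m)·ẍ + m·l·cosθ·θ̈ − m·l·sinθ·θ̇² = -7.842627 + 1.089745 − 0.036033 = -6.788915
step 4→5:
  ẍ = (ẋ'−ẋ)/dt = (-1.125922382−-1.080799952)/0.033600 = -1.342929
  θ̈ = (θ̇'−θ̇)/dt = (1.914521037−1.817717532)/0.033600 = 2.881057
  sinθ=0.148536, cosθ=0.988907
  F = (M+m)·ẍ + m·l·cosθ·θ̈ − m·l·sinθ·θ̇² = -1.732328 + 0.431158 − 0.074270 = -1.375440
step 5→6:
  ẍ = (ẋ'−ẋ)/dt = (-1.561222520−-1.125922382)/0.033600 = -12.955361
  θ̈ = (θ̇'−θ̇)/dt = (2.426031866−1.914521037)/0.033600 = 15.223537
  sinθ=0.208619, cosθ=0.977997
  F = (M+m)·ẍ + m·l·cosθ·θ̈ − m·l·sinθ·θ̇² = -16.711924 + 2.253108 − 0.115719 = -14.574534
step 6→7:
  ẍ = (ẋ'−ẋ)/dt = (-1.633104959−-1.561222520)/0.033600 = -2.139358
  θ̈ = (θ̇'−θ̇)/dt = (2.590026033−2.426031866)/0.033600 = 4.880779
  sinθ=0.271057, cosθ=0.962563
  F = (M+m)·ẍ + m·l·cosθ·θ̈ − m·l·sinθ·θ̇² = -2.759691 + 0.710964 − 0.241425 = -2.290152
step 7→8:
  ẍ = (ẋ'−ẋ)/dt = (-1.735586720−-1.633104959)/0.033600 = -3.050052
  θ̈ = (θ̇'−θ̇)/dt = (2.808226093−2.590026033)/0.033600 = 6.494049
  sinθ=0.348533, cosθ=0.937297
  F = (M+m)·ẍ + m·l·cosθ·θ̈ − m·l·sinθ·θ̇² = -3.934452 + 0.921131 − 0.353819 = -3.367139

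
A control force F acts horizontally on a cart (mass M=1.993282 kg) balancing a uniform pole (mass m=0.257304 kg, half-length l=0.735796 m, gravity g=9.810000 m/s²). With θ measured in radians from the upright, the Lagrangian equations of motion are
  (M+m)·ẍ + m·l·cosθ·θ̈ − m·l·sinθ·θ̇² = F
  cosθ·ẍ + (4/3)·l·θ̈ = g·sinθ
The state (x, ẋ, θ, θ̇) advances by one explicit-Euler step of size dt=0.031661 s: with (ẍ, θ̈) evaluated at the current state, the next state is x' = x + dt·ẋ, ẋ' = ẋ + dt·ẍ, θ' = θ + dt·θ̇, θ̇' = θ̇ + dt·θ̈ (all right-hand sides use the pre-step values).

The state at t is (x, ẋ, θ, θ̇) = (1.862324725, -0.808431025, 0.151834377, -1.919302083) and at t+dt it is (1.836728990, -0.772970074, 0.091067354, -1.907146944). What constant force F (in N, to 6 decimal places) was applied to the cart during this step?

F = 2.487064 N

ẍ = (ẋ'−ẋ)/dt = (-0.772970074−-0.808431025)/0.031661 = 1.120020
θ̈ = (θ̇'−θ̇)/dt = (-1.907146944−-1.919302083)/0.031661 = 0.383915
sinθ=0.151252, cosθ=0.988495
F = (M+m)·ẍ + m·l·cosθ·θ̈ − m·l·sinθ·θ̇² = 2.520701 + 0.071848 − 0.105485 = 2.487064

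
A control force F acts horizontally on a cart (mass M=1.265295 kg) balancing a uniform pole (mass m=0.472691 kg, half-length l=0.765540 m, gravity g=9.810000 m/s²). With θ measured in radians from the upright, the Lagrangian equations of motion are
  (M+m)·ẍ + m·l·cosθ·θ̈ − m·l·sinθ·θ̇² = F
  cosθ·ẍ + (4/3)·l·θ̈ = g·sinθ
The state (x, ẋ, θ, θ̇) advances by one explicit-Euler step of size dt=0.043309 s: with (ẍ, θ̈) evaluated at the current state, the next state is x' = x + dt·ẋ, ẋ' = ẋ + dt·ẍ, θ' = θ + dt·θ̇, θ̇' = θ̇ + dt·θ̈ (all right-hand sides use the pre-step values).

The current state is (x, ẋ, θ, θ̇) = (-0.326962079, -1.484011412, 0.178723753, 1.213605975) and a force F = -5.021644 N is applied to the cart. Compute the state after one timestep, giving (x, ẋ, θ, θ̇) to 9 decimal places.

sinθ=0.177773800, cosθ=0.984071377
temp = (F + m·l·θ̇²·sinθ)/(M+m) = (-5.021644 + 0.094747638)/1.737986 = -2.834830869
θ̈ = (g·sinθ − cosθ·temp)/(l·(4/3 − m·cos²θ/(M+m))) = 5.534958533
ẍ = temp − m·l·θ̈·cosθ/(M+m) = -3.968901018
Euler: x'=-0.326962079+0.043309·-1.484011412=-0.391233129, ẋ'=-1.484011412+0.043309·-3.968901018=-1.655900546
       θ'=0.178723753+0.043309·1.213605975=0.231283814, θ̇'=1.213605975+0.043309·5.534958533=1.453319494

(-0.391233129, -1.655900546, 0.231283814, 1.453319494)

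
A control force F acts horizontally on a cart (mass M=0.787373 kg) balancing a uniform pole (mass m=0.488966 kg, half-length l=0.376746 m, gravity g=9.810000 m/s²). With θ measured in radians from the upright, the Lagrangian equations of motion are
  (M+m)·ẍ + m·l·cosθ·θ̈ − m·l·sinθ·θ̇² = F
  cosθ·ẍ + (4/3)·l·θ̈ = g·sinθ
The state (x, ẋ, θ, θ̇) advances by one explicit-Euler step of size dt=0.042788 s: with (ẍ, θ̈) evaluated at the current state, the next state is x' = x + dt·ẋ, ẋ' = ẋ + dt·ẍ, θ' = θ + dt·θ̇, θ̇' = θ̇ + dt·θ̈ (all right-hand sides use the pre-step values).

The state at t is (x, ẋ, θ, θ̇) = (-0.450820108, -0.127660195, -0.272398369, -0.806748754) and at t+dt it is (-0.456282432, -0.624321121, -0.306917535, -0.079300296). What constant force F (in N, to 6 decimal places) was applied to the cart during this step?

F = -11.766405 N

ẍ = (ẋ'−ẋ)/dt = (-0.624321121−-0.127660195)/0.042788 = -11.607482
θ̈ = (θ̇'−θ̇)/dt = (-0.079300296−-0.806748754)/0.042788 = 17.001226
sinθ=-0.269042, cosθ=0.963128
F = (M+m)·ẍ + m·l·cosθ·θ̈ − m·l·sinθ·θ̇² = -14.815082 + 3.016420 − -0.032257 = -11.766405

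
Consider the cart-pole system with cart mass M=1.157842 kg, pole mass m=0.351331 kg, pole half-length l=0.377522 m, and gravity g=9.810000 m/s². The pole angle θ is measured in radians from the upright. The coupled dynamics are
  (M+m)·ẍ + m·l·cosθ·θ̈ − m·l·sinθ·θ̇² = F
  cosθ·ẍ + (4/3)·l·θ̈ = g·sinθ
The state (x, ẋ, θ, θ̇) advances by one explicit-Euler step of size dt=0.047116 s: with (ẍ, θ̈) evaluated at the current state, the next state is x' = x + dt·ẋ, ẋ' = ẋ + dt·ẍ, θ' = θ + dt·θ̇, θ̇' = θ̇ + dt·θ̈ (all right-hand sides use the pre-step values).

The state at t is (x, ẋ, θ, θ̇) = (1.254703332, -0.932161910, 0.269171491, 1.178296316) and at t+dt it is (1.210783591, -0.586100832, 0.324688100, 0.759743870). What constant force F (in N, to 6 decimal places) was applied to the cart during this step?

ẍ = (ẋ'−ẋ)/dt = (-0.586100832−-0.932161910)/0.047116 = 7.344874
θ̈ = (θ̇'−θ̇)/dt = (0.759743870−1.178296316)/0.047116 = -8.883446
sinθ=0.265933, cosθ=0.963992
F = (M+m)·ẍ + m·l·cosθ·θ̈ − m·l·sinθ·θ̇² = 11.084685 + -1.135830 − 0.048971 = 9.899884

F = 9.899884 N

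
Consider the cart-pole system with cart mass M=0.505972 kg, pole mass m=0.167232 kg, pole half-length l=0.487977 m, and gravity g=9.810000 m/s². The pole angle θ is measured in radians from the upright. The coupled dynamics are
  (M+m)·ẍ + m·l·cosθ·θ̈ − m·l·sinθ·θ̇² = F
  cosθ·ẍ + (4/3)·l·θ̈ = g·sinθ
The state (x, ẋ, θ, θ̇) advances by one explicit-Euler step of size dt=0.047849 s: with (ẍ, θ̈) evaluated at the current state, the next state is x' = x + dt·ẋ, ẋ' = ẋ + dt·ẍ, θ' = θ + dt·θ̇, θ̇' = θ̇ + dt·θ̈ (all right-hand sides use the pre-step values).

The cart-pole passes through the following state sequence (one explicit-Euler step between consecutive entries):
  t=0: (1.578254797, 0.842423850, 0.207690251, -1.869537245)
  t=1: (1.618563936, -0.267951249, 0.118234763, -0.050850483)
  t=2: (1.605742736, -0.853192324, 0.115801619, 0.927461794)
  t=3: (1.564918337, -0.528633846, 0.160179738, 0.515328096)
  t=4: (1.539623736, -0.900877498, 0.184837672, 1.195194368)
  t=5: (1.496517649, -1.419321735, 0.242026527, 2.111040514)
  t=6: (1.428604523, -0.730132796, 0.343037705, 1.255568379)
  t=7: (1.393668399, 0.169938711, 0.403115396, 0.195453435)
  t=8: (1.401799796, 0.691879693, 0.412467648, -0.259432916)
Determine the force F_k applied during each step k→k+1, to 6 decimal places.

F_0 = -12.645990 N
F_1 = -6.577142 N
F_2 = 3.860037 N
F_3 = -4.096027 N
F_4 = -5.780246 N
F_5 = 8.192809 N
F_6 = 10.917482 N
F_7 = 6.628531 N

step 0→1:
  ẍ = (ẋ'−ẋ)/dt = (-0.267951249−0.842423850)/0.047849 = -23.205816
  θ̈ = (θ̇'−θ̇)/dt = (-0.050850483−-1.869537245)/0.047849 = 38.008877
  sinθ=0.206200, cosθ=0.978510
  F = (M+m)·ẍ + m·l·cosθ·θ̈ − m·l·sinθ·θ̇² = -15.622248 + 3.035072 − 0.058813 = -12.645990
step 1→2:
  ẍ = (ẋ'−ẋ)/dt = (-0.853192324−-0.267951249)/0.047849 = -12.230999
  θ̈ = (θ̇'−θ̇)/dt = (0.927461794−-0.050850483)/0.047849 = 20.445825
  sinθ=0.117959, cosθ=0.993018
  F = (M+m)·ẍ + m·l·cosθ·θ̈ − m·l·sinθ·θ̇² = -8.233958 + 1.656840 − 0.000025 = -6.577142
step 2→3:
  ẍ = (ẋ'−ẋ)/dt = (-0.528633846−-0.853192324)/0.047849 = 6.782973
  θ̈ = (θ̇'−θ̇)/dt = (0.515328096−0.927461794)/0.047849 = -8.613214
  sinθ=0.115543, cosθ=0.993302
  F = (M+m)·ẍ + m·l·cosθ·θ̈ − m·l·sinθ·θ̇² = 4.566325 + -0.698177 − 0.008111 = 3.860037
step 3→4:
  ẍ = (ẋ'−ẋ)/dt = (-0.900877498−-0.528633846)/0.047849 = -7.779549
  θ̈ = (θ̇'−θ̇)/dt = (1.195194368−0.515328096)/0.047849 = 14.208578
  sinθ=0.159496, cosθ=0.987199
  F = (M+m)·ẍ + m·l·cosθ·θ̈ − m·l·sinθ·θ̇² = -5.237224 + 1.144653 − 0.003456 = -4.096027
step 4→5:
  ẍ = (ẋ'−ẋ)/dt = (-1.419321735−-0.900877498)/0.047849 = -10.835007
  θ̈ = (θ̇'−θ̇)/dt = (2.111040514−1.195194368)/0.047849 = 19.140340
  sinθ=0.183787, cosθ=0.982966
  F = (M+m)·ẍ + m·l·cosθ·θ̈ − m·l·sinθ·θ̇² = -7.294170 + 1.535348 − 0.021424 = -5.780246
step 5→6:
  ẍ = (ẋ'−ẋ)/dt = (-0.730132796−-1.419321735)/0.047849 = 14.403414
  θ̈ = (θ̇'−θ̇)/dt = (1.255568379−2.111040514)/0.047849 = -17.878579
  sinθ=0.239671, cosθ=0.970854
  F = (M+m)·ẍ + m·l·cosθ·θ̈ − m·l·sinθ·θ̇² = 9.696436 + -1.416465 − 0.087162 = 8.192809
step 6→7:
  ẍ = (ẋ'−ẋ)/dt = (0.169938711−-0.730132796)/0.047849 = 18.810665
  θ̈ = (θ̇'−θ̇)/dt = (0.195453435−1.255568379)/0.047849 = -22.155425
  sinθ=0.336349, cosθ=0.941737
  F = (M+m)·ẍ + m·l·cosθ·θ̈ − m·l·sinθ·θ̇² = 12.663415 + -1.702663 − 0.043270 = 10.917482
step 7→8:
  ẍ = (ẋ'−ẋ)/dt = (0.691879693−0.169938711)/0.047849 = 10.908085
  θ̈ = (θ̇'−θ̇)/dt = (-0.259432916−0.195453435)/0.047849 = -9.506706
  sinθ=0.392286, cosθ=0.919843
  F = (M+m)·ẍ + m·l·cosθ·θ̈ − m·l·sinθ·θ̇² = 7.343367 + -0.713613 − 0.001223 = 6.628531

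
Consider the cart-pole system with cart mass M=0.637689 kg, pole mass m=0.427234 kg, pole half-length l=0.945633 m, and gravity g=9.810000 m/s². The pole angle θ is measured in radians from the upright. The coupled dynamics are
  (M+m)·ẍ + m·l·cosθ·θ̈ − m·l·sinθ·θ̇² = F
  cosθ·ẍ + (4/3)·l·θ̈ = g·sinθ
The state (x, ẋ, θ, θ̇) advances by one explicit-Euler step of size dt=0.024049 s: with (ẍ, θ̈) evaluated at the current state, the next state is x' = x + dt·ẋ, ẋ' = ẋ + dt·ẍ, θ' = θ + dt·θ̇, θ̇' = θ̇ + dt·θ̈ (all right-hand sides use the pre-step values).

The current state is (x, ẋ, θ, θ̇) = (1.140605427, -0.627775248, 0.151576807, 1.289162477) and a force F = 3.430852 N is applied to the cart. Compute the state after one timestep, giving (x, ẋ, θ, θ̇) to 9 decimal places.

sinθ=0.150997047, cosθ=0.988534214
temp = (F + m·l·θ̇²·sinθ)/(M+m) = (3.430852 + 0.101384647)/1.064923 = 3.316893942
θ̈ = (g·sinθ − cosθ·temp)/(l·(4/3 − m·cos²θ/(M+m))) = -2.019488562
ẍ = temp − m·l·θ̈·cosθ/(M+m) = 4.074255613
Euler: x'=1.140605427+0.024049·-0.627775248=1.125508060, ẋ'=-0.627775248+0.024049·4.074255613=-0.529793475
       θ'=0.151576807+0.024049·1.289162477=0.182579875, θ̇'=1.289162477+0.024049·-2.019488562=1.240595797

(1.125508060, -0.529793475, 0.182579875, 1.240595797)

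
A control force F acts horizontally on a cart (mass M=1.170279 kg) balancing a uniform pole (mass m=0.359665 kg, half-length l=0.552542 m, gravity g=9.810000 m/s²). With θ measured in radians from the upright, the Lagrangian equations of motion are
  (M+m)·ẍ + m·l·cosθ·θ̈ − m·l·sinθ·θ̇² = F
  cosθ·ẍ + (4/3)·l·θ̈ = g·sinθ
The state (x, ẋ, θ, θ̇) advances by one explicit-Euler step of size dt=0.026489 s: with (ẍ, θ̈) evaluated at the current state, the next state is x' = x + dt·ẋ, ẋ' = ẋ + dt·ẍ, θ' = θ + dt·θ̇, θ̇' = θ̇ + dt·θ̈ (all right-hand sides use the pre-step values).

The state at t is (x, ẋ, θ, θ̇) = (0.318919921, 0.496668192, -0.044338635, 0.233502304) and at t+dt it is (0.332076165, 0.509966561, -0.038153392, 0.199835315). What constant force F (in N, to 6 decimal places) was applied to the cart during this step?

F = 0.516230 N

ẍ = (ẋ'−ẋ)/dt = (0.509966561−0.496668192)/0.026489 = 0.502034
θ̈ = (θ̇'−θ̇)/dt = (0.199835315−0.233502304)/0.026489 = -1.270980
sinθ=-0.044324, cosθ=0.999017
F = (M+m)·ẍ + m·l·cosθ·θ̈ − m·l·sinθ·θ̇² = 0.768083 + -0.252334 − -0.000480 = 0.516230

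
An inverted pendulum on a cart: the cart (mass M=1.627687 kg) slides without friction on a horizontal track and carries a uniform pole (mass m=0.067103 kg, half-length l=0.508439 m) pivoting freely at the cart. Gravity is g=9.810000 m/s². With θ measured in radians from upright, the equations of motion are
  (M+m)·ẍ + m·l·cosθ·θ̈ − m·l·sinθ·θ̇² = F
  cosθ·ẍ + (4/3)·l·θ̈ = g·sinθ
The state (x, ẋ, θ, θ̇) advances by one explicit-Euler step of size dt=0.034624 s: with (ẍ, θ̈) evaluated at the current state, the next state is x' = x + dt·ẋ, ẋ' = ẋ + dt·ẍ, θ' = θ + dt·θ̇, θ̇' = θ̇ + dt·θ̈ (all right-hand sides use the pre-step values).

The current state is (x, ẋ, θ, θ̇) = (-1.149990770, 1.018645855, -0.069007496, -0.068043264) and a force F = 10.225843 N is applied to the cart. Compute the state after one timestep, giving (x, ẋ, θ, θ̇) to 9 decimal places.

(-1.114721176, 1.234633367, -0.071363426, -0.420436618)

sinθ=-0.068952740, cosθ=0.997619927
temp = (F + m·l·θ̇²·sinθ)/(M+m) = (10.225843 + -0.000010892)/1.694790 = 6.033686833
θ̈ = (g·sinθ − cosθ·temp)/(l·(4/3 − m·cos²θ/(M+m))) = -10.177719333
ẍ = temp − m·l·θ̈·cosθ/(M+m) = 6.238086642
Euler: x'=-1.149990770+0.034624·1.018645855=-1.114721176, ẋ'=1.018645855+0.034624·6.238086642=1.234633367
       θ'=-0.069007496+0.034624·-0.068043264=-0.071363426, θ̇'=-0.068043264+0.034624·-10.177719333=-0.420436618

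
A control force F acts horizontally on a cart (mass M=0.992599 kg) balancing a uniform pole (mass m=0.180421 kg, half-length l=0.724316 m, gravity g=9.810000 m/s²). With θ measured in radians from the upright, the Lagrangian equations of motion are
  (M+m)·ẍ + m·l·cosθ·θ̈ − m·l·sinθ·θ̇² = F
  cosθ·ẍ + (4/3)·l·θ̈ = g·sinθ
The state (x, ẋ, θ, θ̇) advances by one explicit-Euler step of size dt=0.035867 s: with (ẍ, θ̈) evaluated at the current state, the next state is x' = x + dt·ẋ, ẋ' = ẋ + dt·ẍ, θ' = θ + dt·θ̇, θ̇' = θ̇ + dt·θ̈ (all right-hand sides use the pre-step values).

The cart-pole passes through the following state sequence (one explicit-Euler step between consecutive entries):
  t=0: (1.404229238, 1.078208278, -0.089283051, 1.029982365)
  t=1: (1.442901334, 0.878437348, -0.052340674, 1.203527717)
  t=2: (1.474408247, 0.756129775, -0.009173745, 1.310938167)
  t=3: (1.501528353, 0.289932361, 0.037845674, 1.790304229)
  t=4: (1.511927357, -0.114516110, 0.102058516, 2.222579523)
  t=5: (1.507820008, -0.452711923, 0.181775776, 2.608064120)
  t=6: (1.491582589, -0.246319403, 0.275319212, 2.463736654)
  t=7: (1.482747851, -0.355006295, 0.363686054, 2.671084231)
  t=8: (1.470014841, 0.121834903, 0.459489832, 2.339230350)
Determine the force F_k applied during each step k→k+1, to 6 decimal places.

step 0→1:
  ẍ = (ẋ'−ẋ)/dt = (0.878437348−1.078208278)/0.035867 = -5.569770
  θ̈ = (θ̇'−θ̇)/dt = (1.203527717−1.029982365)/0.035867 = 4.838580
  sinθ=-0.089164, cosθ=0.996017
  F = (M+m)·ẍ + m·l·cosθ·θ̈ − m·l·sinθ·θ̇² = -6.533451 + 0.629796 − -0.012361 = -5.891294
step 1→2:
  ẍ = (ẋ'−ẋ)/dt = (0.756129775−0.878437348)/0.035867 = -3.410031
  θ̈ = (θ̇'−θ̇)/dt = (1.310938167−1.203527717)/0.035867 = 2.994687
  sinθ=-0.052317, cosθ=0.998631
  F = (M+m)·ẍ + m·l·cosθ·θ̈ − m·l·sinθ·θ̇² = -4.000034 + 0.390815 − -0.009903 = -3.599316
step 2→3:
  ẍ = (ẋ'−ẋ)/dt = (0.289932361−0.756129775)/0.035867 = -12.997948
  θ̈ = (θ̇'−θ̇)/dt = (1.790304229−1.310938167)/0.035867 = 13.365101
  sinθ=-0.009174, cosθ=0.999958
  F = (M+m)·ẍ + m·l·cosθ·θ̈ − m·l·sinθ·θ̇² = -15.246853 + 1.746502 − -0.002060 = -13.498291
step 3→4:
  ẍ = (ẋ'−ẋ)/dt = (-0.114516110−0.289932361)/0.035867 = -11.276340
  θ̈ = (θ̇'−θ̇)/dt = (2.222579523−1.790304229)/0.035867 = 12.052173
  sinθ=0.037837, cosθ=0.999284
  F = (M+m)·ẍ + m·l·cosθ·θ̈ − m·l·sinθ·θ̇² = -13.227372 + 1.573872 − 0.015848 = -11.669348
step 4→5:
  ẍ = (ẋ'−ẋ)/dt = (-0.452711923−-0.114516110)/0.035867 = -9.429164
  θ̈ = (θ̇'−θ̇)/dt = (2.608064120−2.222579523)/0.035867 = 10.747612
  sinθ=0.101881, cosθ=0.994797
  F = (M+m)·ẍ + m·l·cosθ·θ̈ − m·l·sinθ·θ̇² = -11.060598 + 1.397209 − 0.065770 = -9.729158
step 5→6:
  ẍ = (ẋ'−ẋ)/dt = (-0.246319403−-0.452711923)/0.035867 = 5.754385
  θ̈ = (θ̇'−θ̇)/dt = (2.463736654−2.608064120)/0.035867 = -4.023963
  sinθ=0.180776, cosθ=0.983524
  F = (M+m)·ẍ + m·l·cosθ·θ̈ − m·l·sinθ·θ̇² = 6.750008 + -0.517195 − 0.160692 = 6.072122
step 6→7:
  ẍ = (ẋ'−ẋ)/dt = (-0.355006295−-0.246319403)/0.035867 = -3.030276
  θ̈ = (θ̇'−θ̇)/dt = (2.671084231−2.463736654)/0.035867 = 5.781013
  sinθ=0.271854, cosθ=0.962338
  F = (M+m)·ẍ + m·l·cosθ·θ̈ − m·l·sinθ·θ̇² = -3.554574 + 0.727021 − 0.215645 = -3.043198
step 7→8:
  ẍ = (ẋ'−ẋ)/dt = (0.121834903−-0.355006295)/0.035867 = 13.294705
  θ̈ = (θ̇'−θ̇)/dt = (2.339230350−2.671084231)/0.035867 = -9.252346
  sinθ=0.355722, cosθ=0.934592
  F = (M+m)·ẍ + m·l·cosθ·θ̈ − m·l·sinθ·θ̇² = 15.594955 + -1.130028 − 0.331666 = 14.133262

F_0 = -5.891294 N
F_1 = -3.599316 N
F_2 = -13.498291 N
F_3 = -11.669348 N
F_4 = -9.729158 N
F_5 = 6.072122 N
F_6 = -3.043198 N
F_7 = 14.133262 N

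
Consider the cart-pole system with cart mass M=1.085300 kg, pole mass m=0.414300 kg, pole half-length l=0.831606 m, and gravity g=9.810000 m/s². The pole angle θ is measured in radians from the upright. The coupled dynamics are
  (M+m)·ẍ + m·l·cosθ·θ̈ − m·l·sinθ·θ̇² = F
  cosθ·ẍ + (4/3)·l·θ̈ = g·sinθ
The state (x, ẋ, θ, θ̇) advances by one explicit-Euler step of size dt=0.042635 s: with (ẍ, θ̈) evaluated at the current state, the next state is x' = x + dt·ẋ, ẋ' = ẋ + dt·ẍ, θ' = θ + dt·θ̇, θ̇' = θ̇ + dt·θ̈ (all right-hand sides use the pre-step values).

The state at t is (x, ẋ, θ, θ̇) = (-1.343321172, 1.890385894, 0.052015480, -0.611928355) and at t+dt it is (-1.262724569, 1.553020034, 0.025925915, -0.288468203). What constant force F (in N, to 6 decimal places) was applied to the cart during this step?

F = -9.262517 N

ẍ = (ẋ'−ẋ)/dt = (1.553020034−1.890385894)/0.042635 = -7.912885
θ̈ = (θ̇'−θ̇)/dt = (-0.288468203−-0.611928355)/0.042635 = 7.586728
sinθ=0.051992, cosθ=0.998647
F = (M+m)·ẍ + m·l·cosθ·θ̈ − m·l·sinθ·θ̇² = -11.866163 + 2.610353 − 0.006708 = -9.262517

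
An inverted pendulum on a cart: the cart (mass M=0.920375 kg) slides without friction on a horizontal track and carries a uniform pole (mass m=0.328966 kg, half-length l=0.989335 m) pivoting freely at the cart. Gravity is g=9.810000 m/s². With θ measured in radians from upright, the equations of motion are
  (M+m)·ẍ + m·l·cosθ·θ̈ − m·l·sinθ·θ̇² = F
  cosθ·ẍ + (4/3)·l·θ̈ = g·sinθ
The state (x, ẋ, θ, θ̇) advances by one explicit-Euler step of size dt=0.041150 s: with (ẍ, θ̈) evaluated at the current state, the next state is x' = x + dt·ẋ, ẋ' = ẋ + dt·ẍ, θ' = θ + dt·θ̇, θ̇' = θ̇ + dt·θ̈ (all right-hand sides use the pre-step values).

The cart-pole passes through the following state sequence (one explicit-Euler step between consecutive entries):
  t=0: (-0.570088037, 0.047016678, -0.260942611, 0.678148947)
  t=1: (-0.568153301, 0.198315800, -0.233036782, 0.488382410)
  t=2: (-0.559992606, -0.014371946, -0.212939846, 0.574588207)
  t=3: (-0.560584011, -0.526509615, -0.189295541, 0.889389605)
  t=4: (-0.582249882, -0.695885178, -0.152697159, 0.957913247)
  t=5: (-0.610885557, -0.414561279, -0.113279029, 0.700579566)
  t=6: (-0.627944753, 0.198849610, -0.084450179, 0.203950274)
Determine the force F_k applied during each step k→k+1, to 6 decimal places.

step 0→1:
  ẍ = (ẋ'−ẋ)/dt = (0.198315800−0.047016678)/0.041150 = 3.676771
  θ̈ = (θ̇'−θ̇)/dt = (0.488382410−0.678148947)/0.041150 = -4.611580
  sinθ=-0.257991, cosθ=0.966147
  F = (M+m)·ẍ + m·l·cosθ·θ̈ − m·l·sinθ·θ̇² = 4.593541 + -1.450065 − -0.038614 = 3.182090
step 1→2:
  ẍ = (ẋ'−ẋ)/dt = (-0.014371946−0.198315800)/0.041150 = -5.168597
  θ̈ = (θ̇'−θ̇)/dt = (0.574588207−0.488382410)/0.041150 = 2.094916
  sinθ=-0.230933, cosθ=0.972970
  F = (M+m)·ẍ + m·l·cosθ·θ̈ − m·l·sinθ·θ̇² = -6.457340 + 0.663377 − -0.017927 = -5.776036
step 2→3:
  ẍ = (ẋ'−ẋ)/dt = (-0.526509615−-0.014371946)/0.041150 = -12.445630
  θ̈ = (θ̇'−θ̇)/dt = (0.889389605−0.574588207)/0.041150 = 7.650095
  sinθ=-0.211334, cosθ=0.977414
  F = (M+m)·ẍ + m·l·cosθ·θ̈ − m·l·sinθ·θ̇² = -15.548836 + 2.433547 − -0.022708 = -13.092581
step 3→4:
  ẍ = (ẋ'−ẋ)/dt = (-0.695885178−-0.526509615)/0.041150 = -4.116053
  θ̈ = (θ̇'−θ̇)/dt = (0.957913247−0.889389605)/0.041150 = 1.665216
  sinθ=-0.188167, cosθ=0.982137
  F = (M+m)·ẍ + m·l·cosθ·θ̈ − m·l·sinθ·θ̇² = -5.142353 + 0.532276 − -0.048442 = -4.561635
step 4→5:
  ẍ = (ẋ'−ẋ)/dt = (-0.414561279−-0.695885178)/0.041150 = 6.836547
  θ̈ = (θ̇'−θ̇)/dt = (0.700579566−0.957913247)/0.041150 = -6.253552
  sinθ=-0.152104, cosθ=0.988364
  F = (M+m)·ẍ + m·l·cosθ·θ̈ − m·l·sinθ·θ̇² = 8.541178 + -2.011585 − -0.045424 = 6.575018
step 5→6:
  ẍ = (ẋ'−ẋ)/dt = (0.198849610−-0.414561279)/0.041150 = 14.906704
  θ̈ = (θ̇'−θ̇)/dt = (0.203950274−0.700579566)/0.041150 = -12.068756
  sinθ=-0.113037, cosθ=0.993591
  F = (M+m)·ẍ + m·l·cosθ·θ̈ − m·l·sinθ·θ̇² = 18.623557 + -3.902693 − -0.018056 = 14.738920

F_0 = 3.182090 N
F_1 = -5.776036 N
F_2 = -13.092581 N
F_3 = -4.561635 N
F_4 = 6.575018 N
F_5 = 14.738920 N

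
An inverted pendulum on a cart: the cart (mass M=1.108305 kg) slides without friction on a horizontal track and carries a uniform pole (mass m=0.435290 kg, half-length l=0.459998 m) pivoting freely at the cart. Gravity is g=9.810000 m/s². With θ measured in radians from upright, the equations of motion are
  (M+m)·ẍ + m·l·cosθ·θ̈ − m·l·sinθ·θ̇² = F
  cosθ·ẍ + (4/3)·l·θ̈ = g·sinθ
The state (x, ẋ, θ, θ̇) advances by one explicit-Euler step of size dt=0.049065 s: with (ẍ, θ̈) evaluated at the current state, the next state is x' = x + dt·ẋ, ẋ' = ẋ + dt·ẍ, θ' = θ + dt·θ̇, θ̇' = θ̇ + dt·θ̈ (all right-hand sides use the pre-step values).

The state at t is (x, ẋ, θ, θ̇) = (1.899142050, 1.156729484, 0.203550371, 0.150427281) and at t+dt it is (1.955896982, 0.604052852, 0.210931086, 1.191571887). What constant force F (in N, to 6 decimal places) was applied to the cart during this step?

F = -13.227080 N

ẍ = (ẋ'−ẋ)/dt = (0.604052852−1.156729484)/0.049065 = -11.264173
θ̈ = (θ̇'−θ̇)/dt = (1.191571887−0.150427281)/0.049065 = 21.219701
sinθ=0.202148, cosθ=0.979355
F = (M+m)·ẍ + m·l·cosθ·θ̈ − m·l·sinθ·θ̇² = -17.387321 + 4.161157 − 0.000916 = -13.227080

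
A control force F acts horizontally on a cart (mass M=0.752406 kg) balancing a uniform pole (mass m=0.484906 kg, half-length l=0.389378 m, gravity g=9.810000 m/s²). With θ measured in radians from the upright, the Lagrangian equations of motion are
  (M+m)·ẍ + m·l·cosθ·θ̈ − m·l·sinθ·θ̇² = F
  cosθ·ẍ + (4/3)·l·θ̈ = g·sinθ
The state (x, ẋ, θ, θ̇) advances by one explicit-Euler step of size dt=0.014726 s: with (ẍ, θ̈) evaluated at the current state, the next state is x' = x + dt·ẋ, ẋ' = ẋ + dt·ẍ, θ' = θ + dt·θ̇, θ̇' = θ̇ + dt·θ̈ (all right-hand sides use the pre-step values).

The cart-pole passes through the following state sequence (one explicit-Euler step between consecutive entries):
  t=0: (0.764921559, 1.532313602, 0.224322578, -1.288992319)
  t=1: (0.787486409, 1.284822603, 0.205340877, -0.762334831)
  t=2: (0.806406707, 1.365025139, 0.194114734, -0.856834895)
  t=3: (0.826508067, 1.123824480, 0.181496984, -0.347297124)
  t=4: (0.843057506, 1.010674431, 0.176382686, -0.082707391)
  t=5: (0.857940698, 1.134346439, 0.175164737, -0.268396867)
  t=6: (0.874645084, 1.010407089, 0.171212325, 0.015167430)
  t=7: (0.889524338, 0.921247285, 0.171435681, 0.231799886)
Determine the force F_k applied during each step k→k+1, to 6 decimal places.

F_0 = -14.281105 N
F_1 = 5.530233 N
F_2 = -13.882548 N
F_3 = -6.174479 N
F_4 = 8.047069 N
F_5 = -6.835907 N
F_6 = -4.754441 N

step 0→1:
  ẍ = (ẋ'−ẋ)/dt = (1.284822603−1.532313602)/0.014726 = -16.806397
  θ̈ = (θ̇'−θ̇)/dt = (-0.762334831−-1.288992319)/0.014726 = 35.763784
  sinθ=0.222446, cosθ=0.974945
  F = (M+m)·ẍ + m·l·cosθ·θ̈ − m·l·sinθ·θ̇² = -20.794756 + 6.583435 − 0.069784 = -14.281105
step 1→2:
  ẍ = (ẋ'−ẋ)/dt = (1.365025139−1.284822603)/0.014726 = 5.446322
  θ̈ = (θ̇'−θ̇)/dt = (-0.856834895−-0.762334831)/0.014726 = -6.417226
  sinθ=0.203901, cosθ=0.978992
  F = (M+m)·ẍ + m·l·cosθ·θ̈ − m·l·sinθ·θ̇² = 6.738799 + -1.186193 − 0.022374 = 5.530233
step 2→3:
  ẍ = (ẋ'−ẋ)/dt = (1.123824480−1.365025139)/0.014726 = -16.379238
  θ̈ = (θ̇'−θ̇)/dt = (-0.347297124−-0.856834895)/0.014726 = 34.601234
  sinθ=0.192898, cosθ=0.981219
  F = (M+m)·ẍ + m·l·cosθ·θ̈ − m·l·sinθ·θ̇² = -20.266228 + 6.410419 − 0.026739 = -13.882548
step 3→4:
  ẍ = (ẋ'−ẋ)/dt = (1.010674431−1.123824480)/0.014726 = -7.683692
  θ̈ = (θ̇'−θ̇)/dt = (-0.082707391−-0.347297124)/0.014726 = 17.967522
  sinθ=0.180502, cosθ=0.983575
  F = (M+m)·ẍ + m·l·cosθ·θ̈ − m·l·sinθ·θ̇² = -9.507124 + 3.336756 − 0.004111 = -6.174479
step 4→5:
  ẍ = (ẋ'−ẋ)/dt = (1.134346439−1.010674431)/0.014726 = 8.398208
  θ̈ = (θ̇'−θ̇)/dt = (-0.268396867−-0.082707391)/0.014726 = -12.609634
  sinθ=0.175470, cosθ=0.984485
  F = (M+m)·ẍ + m·l·cosθ·θ̈ − m·l·sinθ·θ̇² = 10.391203 + -2.343908 − 0.000227 = 8.047069
step 5→6:
  ẍ = (ẋ'−ẋ)/dt = (1.010407089−1.134346439)/0.014726 = -8.416362
  θ̈ = (θ̇'−θ̇)/dt = (0.015167430−-0.268396867)/0.014726 = 19.256030
  sinθ=0.174270, cosθ=0.984698
  F = (M+m)·ẍ + m·l·cosθ·θ̈ − m·l·sinθ·θ̇² = -10.413666 + 3.580129 − 0.002370 = -6.835907
step 6→7:
  ẍ = (ẋ'−ẋ)/dt = (0.921247285−1.010407089)/0.014726 = -6.054584
  θ̈ = (θ̇'−θ̇)/dt = (0.231799886−0.015167430)/0.014726 = 14.710883
  sinθ=0.170377, cosθ=0.985379
  F = (M+m)·ẍ + m·l·cosθ·θ̈ − m·l·sinθ·θ̇² = -7.491409 + 2.736976 − 0.000007 = -4.754441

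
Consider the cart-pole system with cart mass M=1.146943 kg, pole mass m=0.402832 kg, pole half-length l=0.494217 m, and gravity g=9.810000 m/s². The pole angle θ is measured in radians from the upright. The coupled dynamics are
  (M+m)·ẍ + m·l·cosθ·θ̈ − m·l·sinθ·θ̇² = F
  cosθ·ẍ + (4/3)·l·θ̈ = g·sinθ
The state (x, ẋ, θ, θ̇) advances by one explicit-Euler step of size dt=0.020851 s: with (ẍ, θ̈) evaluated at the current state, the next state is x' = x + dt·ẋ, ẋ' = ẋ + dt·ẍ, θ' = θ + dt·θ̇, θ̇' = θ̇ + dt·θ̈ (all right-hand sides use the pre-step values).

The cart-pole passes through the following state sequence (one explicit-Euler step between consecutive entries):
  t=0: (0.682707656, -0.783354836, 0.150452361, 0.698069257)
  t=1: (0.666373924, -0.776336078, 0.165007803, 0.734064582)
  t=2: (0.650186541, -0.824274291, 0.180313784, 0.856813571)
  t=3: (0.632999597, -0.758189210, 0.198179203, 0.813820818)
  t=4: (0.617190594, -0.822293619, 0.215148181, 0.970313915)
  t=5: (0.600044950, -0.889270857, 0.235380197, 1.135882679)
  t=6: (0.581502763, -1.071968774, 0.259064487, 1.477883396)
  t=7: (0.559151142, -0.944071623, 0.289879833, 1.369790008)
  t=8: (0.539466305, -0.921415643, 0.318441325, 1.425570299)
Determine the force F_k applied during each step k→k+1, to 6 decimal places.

F_0 = 0.846939 N
F_1 = -2.424591 N
F_2 = 4.481798 N
F_3 = -3.325638 N
F_4 = -3.473767 N
F_5 = -10.463743 N
F_6 = 8.397071 N
F_7 = 2.087530 N

step 0→1:
  ẍ = (ẋ'−ẋ)/dt = (-0.776336078−-0.783354836)/0.020851 = 0.336615
  θ̈ = (θ̇'−θ̇)/dt = (0.734064582−0.698069257)/0.020851 = 1.726312
  sinθ=0.149885, cosθ=0.988703
  F = (M+m)·ẍ + m·l·cosθ·θ̈ − m·l·sinθ·θ̇² = 0.521677 + 0.339803 − 0.014541 = 0.846939
step 1→2:
  ẍ = (ẋ'−ẋ)/dt = (-0.824274291−-0.776336078)/0.020851 = -2.299085
  θ̈ = (θ̇'−θ̇)/dt = (0.856813571−0.734064582)/0.020851 = 5.886959
  sinθ=0.164260, cosθ=0.986417
  F = (M+m)·ẍ + m·l·cosθ·θ̈ − m·l·sinθ·θ̇² = -3.563064 + 1.156094 − 0.017621 = -2.424591
step 2→3:
  ẍ = (ẋ'−ẋ)/dt = (-0.758189210−-0.824274291)/0.020851 = 3.169396
  θ̈ = (θ̇'−θ̇)/dt = (0.813820818−0.856813571)/0.020851 = -2.061904
  sinθ=0.179338, cosθ=0.983787
  F = (M+m)·ẍ + m·l·cosθ·θ̈ − m·l·sinθ·θ̇² = 4.911851 + -0.403842 − 0.026211 = 4.481798
step 3→4:
  ẍ = (ẋ'−ẋ)/dt = (-0.822293619−-0.758189210)/0.020851 = -3.074405
  θ̈ = (θ̇'−θ̇)/dt = (0.970313915−0.813820818)/0.020851 = 7.505304
  sinθ=0.196885, cosθ=0.980427
  F = (M+m)·ẍ + m·l·cosθ·θ̈ − m·l·sinθ·θ̇² = -4.764635 + 1.464958 − 0.025960 = -3.325638
step 4→5:
  ẍ = (ẋ'−ẋ)/dt = (-0.889270857−-0.822293619)/0.020851 = -3.212183
  θ̈ = (θ̇'−θ̇)/dt = (1.135882679−0.970313915)/0.020851 = 7.940567
  sinθ=0.213492, cosθ=0.976945
  F = (M+m)·ẍ + m·l·cosθ·θ̈ − m·l·sinθ·θ̇² = -4.978162 + 1.544412 − 0.040017 = -3.473767
step 5→6:
  ẍ = (ẋ'−ẋ)/dt = (-1.071968774−-0.889270857)/0.020851 = -8.762070
  θ̈ = (θ̇'−θ̇)/dt = (1.477883396−1.135882679)/0.020851 = 16.402125
  sinθ=0.233213, cosθ=0.972426
  F = (M+m)·ẍ + m·l·cosθ·θ̈ − m·l·sinθ·θ̇² = -13.579237 + 3.175398 − 0.059905 = -10.463743
step 6→7:
  ẍ = (ẋ'−ẋ)/dt = (-0.944071623−-1.071968774)/0.020851 = 6.133862
  θ̈ = (θ̇'−θ̇)/dt = (1.369790008−1.477883396)/0.020851 = -5.184087
  sinθ=0.256176, cosθ=0.966630
  F = (M+m)·ẍ + m·l·cosθ·θ̈ − m·l·sinθ·θ̇² = 9.506106 + -0.997641 − 0.111394 = 8.397071
step 7→8:
  ẍ = (ẋ'−ẋ)/dt = (-0.921415643−-0.944071623)/0.020851 = 1.086566
  θ̈ = (θ̇'−θ̇)/dt = (1.425570299−1.369790008)/0.020851 = 2.675185
  sinθ=0.285837, cosθ=0.958278
  F = (M+m)·ẍ + m·l·cosθ·θ̈ − m·l·sinθ·θ̇² = 1.683932 + 0.510372 − 0.106775 = 2.087530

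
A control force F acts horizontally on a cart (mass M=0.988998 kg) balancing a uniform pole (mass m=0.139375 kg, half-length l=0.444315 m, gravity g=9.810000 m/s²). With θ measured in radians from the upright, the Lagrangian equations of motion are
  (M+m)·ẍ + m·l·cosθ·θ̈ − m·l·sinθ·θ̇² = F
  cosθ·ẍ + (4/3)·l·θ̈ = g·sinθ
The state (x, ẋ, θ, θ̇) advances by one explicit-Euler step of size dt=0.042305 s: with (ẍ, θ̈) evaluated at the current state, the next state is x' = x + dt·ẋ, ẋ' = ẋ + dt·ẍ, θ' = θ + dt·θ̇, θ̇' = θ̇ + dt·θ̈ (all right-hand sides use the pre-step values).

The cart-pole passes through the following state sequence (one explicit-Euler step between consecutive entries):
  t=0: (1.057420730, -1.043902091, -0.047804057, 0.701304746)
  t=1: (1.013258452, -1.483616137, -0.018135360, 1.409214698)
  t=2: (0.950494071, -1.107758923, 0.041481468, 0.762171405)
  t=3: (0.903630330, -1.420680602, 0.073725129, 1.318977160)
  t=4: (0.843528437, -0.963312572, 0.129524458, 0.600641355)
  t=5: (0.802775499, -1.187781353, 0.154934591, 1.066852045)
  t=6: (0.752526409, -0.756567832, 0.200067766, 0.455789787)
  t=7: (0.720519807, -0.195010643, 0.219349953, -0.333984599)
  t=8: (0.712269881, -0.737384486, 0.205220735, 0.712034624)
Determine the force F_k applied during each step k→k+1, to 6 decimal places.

F_0 = -10.691683 N
F_1 = 9.080227 N
F_2 = -7.533487 N
F_3 = 11.142487 N
F_4 = -5.313265 N
F_5 = 10.606830 N
F_6 = 13.842465 N
F_7 = -12.973395 N

step 0→1:
  ẍ = (ẋ'−ẋ)/dt = (-1.483616137−-1.043902091)/0.042305 = -10.393903
  θ̈ = (θ̇'−θ̇)/dt = (1.409214698−0.701304746)/0.042305 = 16.733482
  sinθ=-0.047786, cosθ=0.998858
  F = (M+m)·ẍ + m·l·cosθ·θ̈ − m·l·sinθ·θ̇² = -11.728199 + 1.035061 − -0.001455 = -10.691683
step 1→2:
  ẍ = (ẋ'−ẋ)/dt = (-1.107758923−-1.483616137)/0.042305 = 8.884463
  θ̈ = (θ̇'−θ̇)/dt = (0.762171405−1.409214698)/0.042305 = -15.294724
  sinθ=-0.018134, cosθ=0.999836
  F = (M+m)·ẍ + m·l·cosθ·θ̈ − m·l·sinθ·θ̇² = 10.024988 + -0.946991 − -0.002230 = 9.080227
step 2→3:
  ẍ = (ẋ'−ẋ)/dt = (-1.420680602−-1.107758923)/0.042305 = -7.396801
  θ̈ = (θ̇'−θ̇)/dt = (1.318977160−0.762171405)/0.042305 = 13.161701
  sinθ=0.041470, cosθ=0.999140
  F = (M+m)·ẍ + m·l·cosθ·θ̈ − m·l·sinθ·θ̇² = -8.346351 + 0.814356 − 0.001492 = -7.533487
step 3→4:
  ẍ = (ẋ'−ẋ)/dt = (-0.963312572−-1.420680602)/0.042305 = 10.811205
  θ̈ = (θ̇'−θ̇)/dt = (0.600641355−1.318977160)/0.042305 = -16.979927
  sinθ=0.073658, cosθ=0.997284
  F = (M+m)·ẍ + m·l·cosθ·θ̈ − m·l·sinθ·θ̇² = 12.199072 + -1.048649 − 0.007935 = 11.142487
step 4→5:
  ẍ = (ẋ'−ẋ)/dt = (-1.187781353−-0.963312572)/0.042305 = -5.305963
  θ̈ = (θ̇'−θ̇)/dt = (1.066852045−0.600641355)/0.042305 = 11.020227
  sinθ=0.129163, cosθ=0.991623
  F = (M+m)·ẍ + m·l·cosθ·θ̈ − m·l·sinθ·θ̇² = -5.987106 + 0.676726 − 0.002886 = -5.313265
step 5→6:
  ẍ = (ẋ'−ẋ)/dt = (-0.756567832−-1.187781353)/0.042305 = 10.192968
  θ̈ = (θ̇'−θ̇)/dt = (0.455789787−1.066852045)/0.042305 = -14.444209
  sinθ=0.154315, cosθ=0.988022
  F = (M+m)·ẍ + m·l·cosθ·θ̈ − m·l·sinθ·θ̇² = 11.501470 + -0.883764 − 0.010877 = 10.606830
step 6→7:
  ẍ = (ẋ'−ẋ)/dt = (-0.195010643−-0.756567832)/0.042305 = 13.274015
  θ̈ = (θ̇'−θ̇)/dt = (-0.333984599−0.455789787)/0.042305 = -18.668583
  sinθ=0.198736, cosθ=0.980053
  F = (M+m)·ẍ + m·l·cosθ·θ̈ − m·l·sinθ·θ̇² = 14.978040 + -1.133018 − 0.002557 = 13.842465
step 7→8:
  ẍ = (ẋ'−ẋ)/dt = (-0.737384486−-0.195010643)/0.042305 = -12.820561
  θ̈ = (θ̇'−θ̇)/dt = (0.712034624−-0.333984599)/0.042305 = 24.725664
  sinθ=0.217595, cosθ=0.976039
  F = (M+m)·ẍ + m·l·cosθ·θ̈ − m·l·sinθ·θ̇² = -14.466375 + 1.494483 − 0.001503 = -12.973395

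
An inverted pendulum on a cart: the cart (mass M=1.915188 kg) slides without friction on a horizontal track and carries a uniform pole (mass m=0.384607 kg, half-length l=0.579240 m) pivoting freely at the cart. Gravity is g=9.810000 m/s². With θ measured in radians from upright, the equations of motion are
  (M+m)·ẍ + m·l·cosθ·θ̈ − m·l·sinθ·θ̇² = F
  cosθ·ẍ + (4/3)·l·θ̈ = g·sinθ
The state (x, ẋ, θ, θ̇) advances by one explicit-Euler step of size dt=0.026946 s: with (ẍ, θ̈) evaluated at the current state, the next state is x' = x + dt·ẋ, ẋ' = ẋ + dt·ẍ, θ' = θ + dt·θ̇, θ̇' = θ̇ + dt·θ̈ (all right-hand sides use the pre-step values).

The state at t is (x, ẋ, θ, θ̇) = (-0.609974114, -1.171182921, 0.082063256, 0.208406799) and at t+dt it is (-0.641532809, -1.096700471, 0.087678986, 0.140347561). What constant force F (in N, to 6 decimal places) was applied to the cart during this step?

F = 5.795361 N

ẍ = (ẋ'−ẋ)/dt = (-1.096700471−-1.171182921)/0.026946 = 2.764138
θ̈ = (θ̇'−θ̇)/dt = (0.140347561−0.208406799)/0.026946 = -2.525764
sinθ=0.081971, cosθ=0.996635
F = (M+m)·ẍ + m·l·cosθ·θ̈ − m·l·sinθ·θ̇² = 6.356950 + -0.560795 − 0.000793 = 5.795361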